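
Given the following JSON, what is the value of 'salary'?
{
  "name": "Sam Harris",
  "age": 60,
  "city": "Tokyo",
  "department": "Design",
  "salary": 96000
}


Looking up field 'salary'
Value: 96000

96000


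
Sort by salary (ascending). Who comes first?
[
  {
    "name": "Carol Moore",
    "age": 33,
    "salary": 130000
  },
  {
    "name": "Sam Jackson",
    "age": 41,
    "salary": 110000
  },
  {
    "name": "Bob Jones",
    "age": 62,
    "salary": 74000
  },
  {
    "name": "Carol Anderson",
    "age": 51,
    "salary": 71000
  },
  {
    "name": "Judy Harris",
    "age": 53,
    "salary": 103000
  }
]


Sort by: salary (ascending)

Sorted order:
  1. Carol Anderson (salary = 71000)
  2. Bob Jones (salary = 74000)
  3. Judy Harris (salary = 103000)
  4. Sam Jackson (salary = 110000)
  5. Carol Moore (salary = 130000)

First: Carol Anderson

Carol Anderson


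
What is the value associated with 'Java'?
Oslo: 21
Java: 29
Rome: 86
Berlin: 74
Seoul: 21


Looking up key 'Java'
Value: 29

29


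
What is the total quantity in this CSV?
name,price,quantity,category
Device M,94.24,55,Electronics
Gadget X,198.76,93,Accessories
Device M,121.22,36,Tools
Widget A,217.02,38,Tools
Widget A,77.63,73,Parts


Computing total quantity:
Values: [55, 93, 36, 38, 73]
Sum = 295

295


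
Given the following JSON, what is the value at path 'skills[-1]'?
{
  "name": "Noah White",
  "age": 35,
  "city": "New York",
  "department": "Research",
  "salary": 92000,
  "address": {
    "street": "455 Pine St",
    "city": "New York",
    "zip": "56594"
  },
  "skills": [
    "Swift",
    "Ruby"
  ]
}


Query: skills[-1]
Path: skills -> last element
Value: Ruby

Ruby


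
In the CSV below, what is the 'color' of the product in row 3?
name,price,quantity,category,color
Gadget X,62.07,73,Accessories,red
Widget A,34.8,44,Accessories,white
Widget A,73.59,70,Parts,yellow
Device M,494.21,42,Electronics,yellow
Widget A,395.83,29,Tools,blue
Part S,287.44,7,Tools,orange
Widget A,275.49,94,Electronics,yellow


Query: Row 3 ('Widget A'), column 'color'
Value: yellow

yellow


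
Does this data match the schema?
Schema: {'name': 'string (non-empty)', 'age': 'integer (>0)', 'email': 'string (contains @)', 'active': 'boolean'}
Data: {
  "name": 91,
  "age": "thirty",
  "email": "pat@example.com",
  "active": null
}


Validating each field against schema:
  name: FAIL (91 is not a string)
  age: FAIL ("thirty" is not an integer)
  email: OK (string with @)
  active: FAIL (null is not a boolean)

Result: INVALID (3 errors: name, age, active)

INVALID (3 errors: name, age, active)


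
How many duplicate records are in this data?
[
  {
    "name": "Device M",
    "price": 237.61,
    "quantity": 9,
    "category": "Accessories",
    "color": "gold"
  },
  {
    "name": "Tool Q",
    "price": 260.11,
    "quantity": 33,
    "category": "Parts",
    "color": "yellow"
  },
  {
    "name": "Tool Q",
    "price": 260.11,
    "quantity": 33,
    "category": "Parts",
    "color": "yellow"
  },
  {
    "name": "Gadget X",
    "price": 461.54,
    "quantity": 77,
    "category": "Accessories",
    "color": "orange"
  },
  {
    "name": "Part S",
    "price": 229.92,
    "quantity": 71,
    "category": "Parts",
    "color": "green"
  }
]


Checking 5 records for duplicates:

  Row 1: Device M ($237.61, qty 9)
  Row 2: Tool Q ($260.11, qty 33)
  Row 3: Tool Q ($260.11, qty 33) <-- DUPLICATE
  Row 4: Gadget X ($461.54, qty 77)
  Row 5: Part S ($229.92, qty 71)

Duplicates found: 1
Unique records: 4

1 duplicates, 4 unique


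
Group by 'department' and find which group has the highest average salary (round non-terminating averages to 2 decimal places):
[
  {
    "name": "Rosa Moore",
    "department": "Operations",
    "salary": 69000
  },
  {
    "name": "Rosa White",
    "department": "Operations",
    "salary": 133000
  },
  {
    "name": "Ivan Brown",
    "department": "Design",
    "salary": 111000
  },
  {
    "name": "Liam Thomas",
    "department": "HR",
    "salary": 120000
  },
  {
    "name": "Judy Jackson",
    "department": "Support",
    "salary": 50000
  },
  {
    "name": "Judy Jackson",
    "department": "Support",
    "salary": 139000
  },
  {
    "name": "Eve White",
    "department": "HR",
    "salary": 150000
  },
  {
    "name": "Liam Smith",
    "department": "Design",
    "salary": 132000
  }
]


Group by: department

Groups:
  Design: 2 people, avg salary = 243000/2 = $121500
  HR: 2 people, avg salary = 270000/2 = $135000
  Operations: 2 people, avg salary = 202000/2 = $101000
  Support: 2 people, avg salary = 189000/2 = $94500

Highest average salary: HR ($135000)

HR ($135000)


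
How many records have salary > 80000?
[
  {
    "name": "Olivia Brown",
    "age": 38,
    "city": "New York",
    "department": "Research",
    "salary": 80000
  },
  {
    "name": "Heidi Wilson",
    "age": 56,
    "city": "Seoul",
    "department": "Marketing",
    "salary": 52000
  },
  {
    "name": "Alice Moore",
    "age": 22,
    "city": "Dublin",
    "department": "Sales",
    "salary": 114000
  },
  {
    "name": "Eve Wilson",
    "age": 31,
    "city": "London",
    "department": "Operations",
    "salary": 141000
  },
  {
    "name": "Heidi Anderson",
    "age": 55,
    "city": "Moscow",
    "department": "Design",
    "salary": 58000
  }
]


Data: 5 records
Condition: salary > 80000

Checking each record:
  Olivia Brown: 80000
  Heidi Wilson: 52000
  Alice Moore: 114000 MATCH
  Eve Wilson: 141000 MATCH
  Heidi Anderson: 58000

Count: 2

2


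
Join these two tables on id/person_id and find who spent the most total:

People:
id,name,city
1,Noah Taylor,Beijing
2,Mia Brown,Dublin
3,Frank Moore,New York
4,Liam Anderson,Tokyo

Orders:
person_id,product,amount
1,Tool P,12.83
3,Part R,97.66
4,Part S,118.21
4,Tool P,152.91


Join on: people.id = orders.person_id

Joined rows:
  Noah Taylor (Beijing) bought Tool P for $12.83
  Frank Moore (New York) bought Part R for $97.66
  Liam Anderson (Tokyo) bought Part S for $118.21
  Liam Anderson (Tokyo) bought Tool P for $152.91

Total per person:
  Liam Anderson: $271.12
  Frank Moore: $97.66
  Noah Taylor: $12.83

Top spender: Liam Anderson ($271.12)

Liam Anderson ($271.12)


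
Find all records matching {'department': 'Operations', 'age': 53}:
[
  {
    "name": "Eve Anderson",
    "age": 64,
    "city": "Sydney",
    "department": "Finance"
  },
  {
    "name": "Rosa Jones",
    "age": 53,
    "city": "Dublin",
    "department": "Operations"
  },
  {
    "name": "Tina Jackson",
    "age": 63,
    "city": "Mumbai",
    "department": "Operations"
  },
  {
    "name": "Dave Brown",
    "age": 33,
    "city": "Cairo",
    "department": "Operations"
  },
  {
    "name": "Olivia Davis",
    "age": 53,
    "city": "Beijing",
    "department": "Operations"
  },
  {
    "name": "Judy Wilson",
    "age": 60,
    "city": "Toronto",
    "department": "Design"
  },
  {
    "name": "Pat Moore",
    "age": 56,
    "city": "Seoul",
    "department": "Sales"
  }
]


Search criteria: {'department': 'Operations', 'age': 53}

Checking 7 records:
  Eve Anderson: {department: Finance, age: 64}
  Rosa Jones: {department: Operations, age: 53} <-- MATCH
  Tina Jackson: {department: Operations, age: 63}
  Dave Brown: {department: Operations, age: 33}
  Olivia Davis: {department: Operations, age: 53} <-- MATCH
  Judy Wilson: {department: Design, age: 60}
  Pat Moore: {department: Sales, age: 56}

Matches: ["Rosa Jones", "Olivia Davis"]

["Rosa Jones", "Olivia Davis"]


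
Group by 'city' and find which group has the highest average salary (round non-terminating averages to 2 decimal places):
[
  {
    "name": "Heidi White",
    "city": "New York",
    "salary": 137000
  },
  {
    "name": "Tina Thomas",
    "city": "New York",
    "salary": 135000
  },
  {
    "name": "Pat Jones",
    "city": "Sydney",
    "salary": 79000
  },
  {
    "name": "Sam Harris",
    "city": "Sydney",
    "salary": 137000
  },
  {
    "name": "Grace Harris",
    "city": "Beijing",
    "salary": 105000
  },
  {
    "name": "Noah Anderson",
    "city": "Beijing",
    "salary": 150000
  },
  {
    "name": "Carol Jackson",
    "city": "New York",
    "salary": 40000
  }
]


Group by: city

Groups:
  Beijing: 2 people, avg salary = 255000/2 = $127500
  New York: 3 people, avg salary = 312000/3 = $104000
  Sydney: 2 people, avg salary = 216000/2 = $108000

Highest average salary: Beijing ($127500)

Beijing ($127500)


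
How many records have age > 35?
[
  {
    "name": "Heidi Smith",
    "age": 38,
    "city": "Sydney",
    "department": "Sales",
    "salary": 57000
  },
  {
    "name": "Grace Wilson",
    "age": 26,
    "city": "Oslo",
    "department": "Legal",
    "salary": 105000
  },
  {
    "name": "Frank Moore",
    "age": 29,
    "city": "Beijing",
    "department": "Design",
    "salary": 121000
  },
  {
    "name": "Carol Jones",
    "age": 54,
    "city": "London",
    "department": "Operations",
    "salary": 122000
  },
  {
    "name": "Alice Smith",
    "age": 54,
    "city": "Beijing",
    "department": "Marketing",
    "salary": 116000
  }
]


Data: 5 records
Condition: age > 35

Checking each record:
  Heidi Smith: 38 MATCH
  Grace Wilson: 26
  Frank Moore: 29
  Carol Jones: 54 MATCH
  Alice Smith: 54 MATCH

Count: 3

3


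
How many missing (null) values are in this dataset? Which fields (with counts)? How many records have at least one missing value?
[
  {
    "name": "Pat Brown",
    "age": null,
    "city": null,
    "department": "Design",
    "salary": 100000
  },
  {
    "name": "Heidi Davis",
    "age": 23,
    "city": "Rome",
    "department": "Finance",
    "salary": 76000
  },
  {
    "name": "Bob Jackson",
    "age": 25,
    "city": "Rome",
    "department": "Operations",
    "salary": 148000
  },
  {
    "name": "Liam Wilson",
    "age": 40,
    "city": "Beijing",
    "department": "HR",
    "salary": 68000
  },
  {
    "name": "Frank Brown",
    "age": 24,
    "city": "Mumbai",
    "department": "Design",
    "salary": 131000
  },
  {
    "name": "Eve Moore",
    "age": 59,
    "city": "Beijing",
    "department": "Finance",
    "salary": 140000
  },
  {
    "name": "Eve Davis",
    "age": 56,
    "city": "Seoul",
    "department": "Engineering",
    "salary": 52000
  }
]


Checking for missing (null) values in 7 records:

  Pat Brown: age, city
  Heidi Davis: complete
  Bob Jackson: complete
  Liam Wilson: complete
  Frank Brown: complete
  Eve Moore: complete
  Eve Davis: complete

Per field:
  name: 0 missing
  age: 1 missing
  city: 1 missing
  department: 0 missing
  salary: 0 missing

Total missing values: 2
Records with any missing: 1

2 missing values (age: 1, city: 1); 1 incomplete records


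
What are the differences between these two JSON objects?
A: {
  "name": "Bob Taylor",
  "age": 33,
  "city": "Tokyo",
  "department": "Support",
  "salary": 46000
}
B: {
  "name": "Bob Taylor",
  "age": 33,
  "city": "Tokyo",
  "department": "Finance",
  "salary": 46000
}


Comparing each field (in key order):
  name: same
  age: same
  city: same
  department: DIFFERENT
  salary: same
Differences:
  department: Support -> Finance

1 field(s) changed

1 change: department


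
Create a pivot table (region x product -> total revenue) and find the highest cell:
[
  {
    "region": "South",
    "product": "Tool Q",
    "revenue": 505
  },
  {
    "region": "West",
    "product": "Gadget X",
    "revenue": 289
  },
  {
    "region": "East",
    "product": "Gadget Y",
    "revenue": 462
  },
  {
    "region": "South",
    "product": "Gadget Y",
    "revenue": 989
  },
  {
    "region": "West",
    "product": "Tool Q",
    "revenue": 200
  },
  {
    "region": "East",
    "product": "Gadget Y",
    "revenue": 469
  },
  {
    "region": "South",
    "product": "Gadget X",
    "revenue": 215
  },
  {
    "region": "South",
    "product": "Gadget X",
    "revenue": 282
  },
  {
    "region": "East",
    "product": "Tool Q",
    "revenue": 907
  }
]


Pivot: region (rows) x product (columns) -> total revenue

     Gadget X      Gadget Y      Tool Q      
East             0           931           907  
South          497           989           505  
West           289             0           200  

Highest: South / Gadget Y = $989

South / Gadget Y = $989


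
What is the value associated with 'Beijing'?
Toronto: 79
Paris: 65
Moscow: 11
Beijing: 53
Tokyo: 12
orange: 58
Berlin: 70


Looking up key 'Beijing'
Value: 53

53


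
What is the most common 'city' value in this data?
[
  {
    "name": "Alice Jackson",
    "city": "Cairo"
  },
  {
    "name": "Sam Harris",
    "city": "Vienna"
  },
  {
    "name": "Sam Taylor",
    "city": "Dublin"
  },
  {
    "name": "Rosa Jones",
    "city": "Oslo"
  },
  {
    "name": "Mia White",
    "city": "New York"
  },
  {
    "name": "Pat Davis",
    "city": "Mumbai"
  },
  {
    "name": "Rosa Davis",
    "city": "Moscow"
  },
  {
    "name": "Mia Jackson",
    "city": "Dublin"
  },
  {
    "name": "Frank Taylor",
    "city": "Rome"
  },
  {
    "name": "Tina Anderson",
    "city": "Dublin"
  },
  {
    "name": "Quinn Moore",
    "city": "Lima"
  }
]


Counting 'city' values across 11 records:

  Dublin: 3 ###
  Cairo: 1 #
  Vienna: 1 #
  Oslo: 1 #
  New York: 1 #
  Mumbai: 1 #
  Moscow: 1 #
  Rome: 1 #
  Lima: 1 #

Most common: Dublin (3 times)

Dublin (3 times)


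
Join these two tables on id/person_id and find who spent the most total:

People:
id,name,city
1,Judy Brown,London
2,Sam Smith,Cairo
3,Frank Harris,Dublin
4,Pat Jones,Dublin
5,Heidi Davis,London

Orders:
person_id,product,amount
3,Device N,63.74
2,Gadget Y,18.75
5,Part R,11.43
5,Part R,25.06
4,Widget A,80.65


Join on: people.id = orders.person_id

Joined rows:
  Frank Harris (Dublin) bought Device N for $63.74
  Sam Smith (Cairo) bought Gadget Y for $18.75
  Heidi Davis (London) bought Part R for $11.43
  Heidi Davis (London) bought Part R for $25.06
  Pat Jones (Dublin) bought Widget A for $80.65

Total per person:
  Pat Jones: $80.65
  Frank Harris: $63.74
  Heidi Davis: $36.49
  Sam Smith: $18.75

Top spender: Pat Jones ($80.65)

Pat Jones ($80.65)


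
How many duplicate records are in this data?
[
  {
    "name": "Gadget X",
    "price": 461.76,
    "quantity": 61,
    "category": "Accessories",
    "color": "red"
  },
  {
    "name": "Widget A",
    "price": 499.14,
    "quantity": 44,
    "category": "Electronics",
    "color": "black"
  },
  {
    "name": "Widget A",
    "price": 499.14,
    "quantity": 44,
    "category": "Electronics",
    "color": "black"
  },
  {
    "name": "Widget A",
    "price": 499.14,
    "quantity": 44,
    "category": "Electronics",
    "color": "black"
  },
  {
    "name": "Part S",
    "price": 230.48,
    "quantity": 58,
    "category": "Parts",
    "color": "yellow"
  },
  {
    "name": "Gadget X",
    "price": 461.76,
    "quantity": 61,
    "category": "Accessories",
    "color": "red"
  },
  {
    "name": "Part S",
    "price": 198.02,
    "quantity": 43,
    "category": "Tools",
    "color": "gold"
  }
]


Checking 7 records for duplicates:

  Row 1: Gadget X ($461.76, qty 61)
  Row 2: Widget A ($499.14, qty 44)
  Row 3: Widget A ($499.14, qty 44) <-- DUPLICATE
  Row 4: Widget A ($499.14, qty 44) <-- DUPLICATE
  Row 5: Part S ($230.48, qty 58)
  Row 6: Gadget X ($461.76, qty 61) <-- DUPLICATE
  Row 7: Part S ($198.02, qty 43)

Duplicates found: 3
Unique records: 4

3 duplicates, 4 unique


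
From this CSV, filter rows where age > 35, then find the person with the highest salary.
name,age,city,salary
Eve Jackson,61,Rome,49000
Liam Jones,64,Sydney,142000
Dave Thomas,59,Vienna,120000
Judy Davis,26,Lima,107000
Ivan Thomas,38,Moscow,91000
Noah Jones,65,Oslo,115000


Filter: age > 35
Sort by: salary (descending)

Filtered records (5):
  Liam Jones, age 64, salary $142000
  Dave Thomas, age 59, salary $120000
  Noah Jones, age 65, salary $115000
  Ivan Thomas, age 38, salary $91000
  Eve Jackson, age 61, salary $49000

Highest salary: Liam Jones ($142000)

Liam Jones


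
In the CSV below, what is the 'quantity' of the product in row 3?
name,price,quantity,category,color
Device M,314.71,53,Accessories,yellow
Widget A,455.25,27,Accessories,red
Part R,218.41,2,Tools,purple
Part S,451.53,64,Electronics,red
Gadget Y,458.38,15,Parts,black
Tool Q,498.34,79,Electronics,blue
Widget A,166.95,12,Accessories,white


Query: Row 3 ('Part R'), column 'quantity'
Value: 2

2


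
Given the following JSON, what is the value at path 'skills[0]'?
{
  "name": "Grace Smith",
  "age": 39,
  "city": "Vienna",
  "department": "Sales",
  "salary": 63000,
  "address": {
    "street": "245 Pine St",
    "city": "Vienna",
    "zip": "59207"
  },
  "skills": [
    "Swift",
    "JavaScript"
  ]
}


Query: skills[0]
Path: skills -> first element
Value: Swift

Swift


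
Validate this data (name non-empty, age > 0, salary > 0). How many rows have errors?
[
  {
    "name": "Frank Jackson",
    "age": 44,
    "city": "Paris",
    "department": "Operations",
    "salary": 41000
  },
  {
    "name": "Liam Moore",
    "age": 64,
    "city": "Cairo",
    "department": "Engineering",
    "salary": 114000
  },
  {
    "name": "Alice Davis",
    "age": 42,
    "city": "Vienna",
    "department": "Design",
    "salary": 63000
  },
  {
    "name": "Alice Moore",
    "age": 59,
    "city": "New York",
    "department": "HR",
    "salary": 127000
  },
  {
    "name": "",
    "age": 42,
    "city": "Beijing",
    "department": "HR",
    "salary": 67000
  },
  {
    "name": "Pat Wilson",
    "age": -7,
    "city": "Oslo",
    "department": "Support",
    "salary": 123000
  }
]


Validating 6 records:
Rules: name non-empty, age > 0, salary > 0

  Row 1 (Frank Jackson): OK
  Row 2 (Liam Moore): OK
  Row 3 (Alice Davis): OK
  Row 4 (Alice Moore): OK
  Row 5 (???): empty name
  Row 6 (Pat Wilson): negative age: -7

Total errors: 2

2 errors


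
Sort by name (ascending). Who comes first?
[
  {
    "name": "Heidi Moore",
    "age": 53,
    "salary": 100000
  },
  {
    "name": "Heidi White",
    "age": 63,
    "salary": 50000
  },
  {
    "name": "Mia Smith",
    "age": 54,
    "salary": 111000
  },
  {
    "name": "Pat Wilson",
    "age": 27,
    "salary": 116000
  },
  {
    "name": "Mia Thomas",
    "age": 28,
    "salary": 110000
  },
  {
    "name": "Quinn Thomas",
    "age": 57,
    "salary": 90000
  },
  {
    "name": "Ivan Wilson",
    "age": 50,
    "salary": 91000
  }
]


Sort by: name (ascending)

Sorted order:
  1. Heidi Moore (name = Heidi Moore)
  2. Heidi White (name = Heidi White)
  3. Ivan Wilson (name = Ivan Wilson)
  4. Mia Smith (name = Mia Smith)
  5. Mia Thomas (name = Mia Thomas)
  6. Pat Wilson (name = Pat Wilson)
  7. Quinn Thomas (name = Quinn Thomas)

First: Heidi Moore

Heidi Moore


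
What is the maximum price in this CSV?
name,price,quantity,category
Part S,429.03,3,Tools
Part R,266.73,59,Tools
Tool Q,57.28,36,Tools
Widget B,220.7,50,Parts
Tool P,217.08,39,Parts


Computing maximum price:
Values: [429.03, 266.73, 57.28, 220.7, 217.08]
Max = 429.03

429.03


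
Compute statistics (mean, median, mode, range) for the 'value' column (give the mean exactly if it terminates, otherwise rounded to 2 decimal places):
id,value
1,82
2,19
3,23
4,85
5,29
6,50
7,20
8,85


Data: [82, 19, 23, 85, 29, 50, 20, 85]
Count: 8
Sum: 393
Mean: 393/8 = 49.125
Sorted: [19, 20, 23, 29, 50, 82, 85, 85]
Median: 39.5
Mode: 85 (2 times)
Range: 85 - 19 = 66
Min: 19, Max: 85

mean=49.125, median=39.5, mode=85, range=66


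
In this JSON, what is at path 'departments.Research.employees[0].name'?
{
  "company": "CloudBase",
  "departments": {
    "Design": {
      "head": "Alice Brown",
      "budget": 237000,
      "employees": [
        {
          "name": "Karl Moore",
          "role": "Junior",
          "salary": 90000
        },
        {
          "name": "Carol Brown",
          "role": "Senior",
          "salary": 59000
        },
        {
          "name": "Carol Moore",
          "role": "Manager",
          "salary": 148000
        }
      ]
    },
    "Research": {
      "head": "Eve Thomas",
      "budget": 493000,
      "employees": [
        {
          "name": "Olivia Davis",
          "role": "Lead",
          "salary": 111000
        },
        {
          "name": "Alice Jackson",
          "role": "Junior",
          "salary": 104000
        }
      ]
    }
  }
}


Path: departments.Research.employees[0].name

Navigate:
  -> departments
  -> Research
  -> employees[0].name = 'Olivia Davis'

Olivia Davis


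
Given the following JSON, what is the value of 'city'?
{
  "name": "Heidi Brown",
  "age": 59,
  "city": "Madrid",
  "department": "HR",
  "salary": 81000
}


Looking up field 'city'
Value: Madrid

Madrid


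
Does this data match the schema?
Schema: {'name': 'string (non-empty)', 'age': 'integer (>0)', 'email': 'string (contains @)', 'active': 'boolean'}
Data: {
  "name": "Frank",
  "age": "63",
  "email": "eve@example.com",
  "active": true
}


Validating each field against schema:
  name: OK (non-empty string)
  age: FAIL ("63" is not an integer)
  email: OK (string with @)
  active: OK (boolean)

Result: INVALID (1 error: age)

INVALID (1 error: age)


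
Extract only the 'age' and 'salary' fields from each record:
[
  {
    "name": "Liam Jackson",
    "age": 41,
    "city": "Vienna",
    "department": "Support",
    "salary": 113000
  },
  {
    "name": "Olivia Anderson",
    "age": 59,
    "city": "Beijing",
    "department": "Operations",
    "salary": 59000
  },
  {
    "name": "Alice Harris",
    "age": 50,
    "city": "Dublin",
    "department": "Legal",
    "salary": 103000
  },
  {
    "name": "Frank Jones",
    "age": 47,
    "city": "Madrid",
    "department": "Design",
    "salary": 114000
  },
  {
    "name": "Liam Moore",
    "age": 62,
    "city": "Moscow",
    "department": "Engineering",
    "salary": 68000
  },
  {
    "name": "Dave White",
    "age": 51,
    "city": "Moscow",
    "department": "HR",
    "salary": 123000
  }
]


Original: 6 records with fields: name, age, city, department, salary
Keep: ['age', 'salary']
Drop: ['name', 'city', 'department']
Result: 6 records, 2 fields each

[
  {
    "age": 41,
    "salary": 113000
  },
  {
    "age": 59,
    "salary": 59000
  },
  {
    "age": 50,
    "salary": 103000
  },
  {
    "age": 47,
    "salary": 114000
  },
  {
    "age": 62,
    "salary": 68000
  },
  {
    "age": 51,
    "salary": 123000
  }
]


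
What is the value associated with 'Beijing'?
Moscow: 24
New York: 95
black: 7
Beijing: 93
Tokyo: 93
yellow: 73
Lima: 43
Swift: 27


Looking up key 'Beijing'
Value: 93

93


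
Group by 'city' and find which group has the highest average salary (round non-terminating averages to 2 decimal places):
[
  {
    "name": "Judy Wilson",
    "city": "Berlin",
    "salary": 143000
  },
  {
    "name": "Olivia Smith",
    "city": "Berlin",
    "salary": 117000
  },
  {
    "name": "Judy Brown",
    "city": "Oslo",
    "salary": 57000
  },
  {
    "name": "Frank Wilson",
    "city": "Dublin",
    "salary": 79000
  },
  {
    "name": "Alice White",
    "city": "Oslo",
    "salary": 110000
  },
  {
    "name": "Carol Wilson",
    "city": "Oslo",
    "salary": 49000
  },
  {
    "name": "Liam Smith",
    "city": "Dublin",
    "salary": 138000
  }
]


Group by: city

Groups:
  Berlin: 2 people, avg salary = 260000/2 = $130000
  Dublin: 2 people, avg salary = 217000/2 = $108500
  Oslo: 3 people, avg salary = 216000/3 = $72000

Highest average salary: Berlin ($130000)

Berlin ($130000)


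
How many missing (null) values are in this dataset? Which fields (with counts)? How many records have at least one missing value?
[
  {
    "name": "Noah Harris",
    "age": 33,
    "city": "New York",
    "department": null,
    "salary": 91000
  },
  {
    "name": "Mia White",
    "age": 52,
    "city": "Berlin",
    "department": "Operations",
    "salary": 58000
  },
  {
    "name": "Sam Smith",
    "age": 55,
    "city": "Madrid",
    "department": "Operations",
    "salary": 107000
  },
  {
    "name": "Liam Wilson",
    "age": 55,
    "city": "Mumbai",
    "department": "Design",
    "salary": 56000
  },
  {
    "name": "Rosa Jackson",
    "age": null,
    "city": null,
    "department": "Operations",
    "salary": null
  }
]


Checking for missing (null) values in 5 records:

  Noah Harris: department
  Mia White: complete
  Sam Smith: complete
  Liam Wilson: complete
  Rosa Jackson: age, city, salary

Per field:
  name: 0 missing
  age: 1 missing
  city: 1 missing
  department: 1 missing
  salary: 1 missing

Total missing values: 4
Records with any missing: 2

4 missing values (age: 1, city: 1, department: 1, salary: 1); 2 incomplete records


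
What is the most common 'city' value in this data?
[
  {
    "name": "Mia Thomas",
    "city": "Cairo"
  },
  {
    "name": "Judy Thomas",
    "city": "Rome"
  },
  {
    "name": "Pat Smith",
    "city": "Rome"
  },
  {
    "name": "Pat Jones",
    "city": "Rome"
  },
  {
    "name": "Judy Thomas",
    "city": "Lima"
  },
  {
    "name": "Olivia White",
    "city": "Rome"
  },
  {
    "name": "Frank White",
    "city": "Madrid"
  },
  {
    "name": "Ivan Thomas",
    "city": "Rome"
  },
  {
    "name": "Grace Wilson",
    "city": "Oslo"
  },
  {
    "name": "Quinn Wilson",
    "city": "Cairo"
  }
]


Counting 'city' values across 10 records:

  Rome: 5 #####
  Cairo: 2 ##
  Lima: 1 #
  Madrid: 1 #
  Oslo: 1 #

Most common: Rome (5 times)

Rome (5 times)


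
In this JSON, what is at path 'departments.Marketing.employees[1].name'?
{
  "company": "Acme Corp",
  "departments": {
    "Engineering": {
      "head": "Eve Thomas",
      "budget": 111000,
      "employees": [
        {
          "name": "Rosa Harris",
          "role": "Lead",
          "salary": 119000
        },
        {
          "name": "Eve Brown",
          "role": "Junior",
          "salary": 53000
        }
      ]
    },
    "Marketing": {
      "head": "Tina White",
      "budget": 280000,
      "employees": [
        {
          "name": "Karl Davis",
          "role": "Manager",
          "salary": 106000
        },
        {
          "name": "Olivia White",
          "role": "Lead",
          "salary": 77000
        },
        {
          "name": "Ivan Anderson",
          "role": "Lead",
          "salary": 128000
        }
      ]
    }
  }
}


Path: departments.Marketing.employees[1].name

Navigate:
  -> departments
  -> Marketing
  -> employees[1].name = 'Olivia White'

Olivia White


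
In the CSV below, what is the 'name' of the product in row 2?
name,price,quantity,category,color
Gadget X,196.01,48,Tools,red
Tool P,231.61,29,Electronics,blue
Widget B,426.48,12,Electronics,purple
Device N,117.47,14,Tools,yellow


Query: Row 2 ('Tool P'), column 'name'
Value: Tool P

Tool P


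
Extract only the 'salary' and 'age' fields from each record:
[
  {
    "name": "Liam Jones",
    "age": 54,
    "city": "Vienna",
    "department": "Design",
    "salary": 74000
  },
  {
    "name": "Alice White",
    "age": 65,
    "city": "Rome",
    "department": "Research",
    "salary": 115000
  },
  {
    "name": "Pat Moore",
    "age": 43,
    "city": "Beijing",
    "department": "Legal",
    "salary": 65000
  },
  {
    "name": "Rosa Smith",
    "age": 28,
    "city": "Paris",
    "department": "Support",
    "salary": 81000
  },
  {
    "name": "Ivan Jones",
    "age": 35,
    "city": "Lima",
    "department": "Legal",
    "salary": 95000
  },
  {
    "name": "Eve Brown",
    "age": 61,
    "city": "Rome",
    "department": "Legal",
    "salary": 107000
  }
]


Original: 6 records with fields: name, age, city, department, salary
Keep: ['salary', 'age']
Drop: ['name', 'city', 'department']
Result: 6 records, 2 fields each

[
  {
    "salary": 74000,
    "age": 54
  },
  {
    "salary": 115000,
    "age": 65
  },
  {
    "salary": 65000,
    "age": 43
  },
  {
    "salary": 81000,
    "age": 28
  },
  {
    "salary": 95000,
    "age": 35
  },
  {
    "salary": 107000,
    "age": 61
  }
]


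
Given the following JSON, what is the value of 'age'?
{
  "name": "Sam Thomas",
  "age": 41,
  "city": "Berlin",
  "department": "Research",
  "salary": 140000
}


Looking up field 'age'
Value: 41

41


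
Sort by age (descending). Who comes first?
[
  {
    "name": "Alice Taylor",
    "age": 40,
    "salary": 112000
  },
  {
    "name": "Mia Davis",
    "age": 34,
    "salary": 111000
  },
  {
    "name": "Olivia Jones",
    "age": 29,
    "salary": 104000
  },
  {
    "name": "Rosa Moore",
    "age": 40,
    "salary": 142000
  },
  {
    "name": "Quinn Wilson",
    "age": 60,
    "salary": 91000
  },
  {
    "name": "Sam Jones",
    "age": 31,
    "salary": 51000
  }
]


Sort by: age (descending)

Sorted order:
  1. Quinn Wilson (age = 60)
  2. Alice Taylor (age = 40)
  3. Rosa Moore (age = 40)
  4. Mia Davis (age = 34)
  5. Sam Jones (age = 31)
  6. Olivia Jones (age = 29)

First: Quinn Wilson

Quinn Wilson


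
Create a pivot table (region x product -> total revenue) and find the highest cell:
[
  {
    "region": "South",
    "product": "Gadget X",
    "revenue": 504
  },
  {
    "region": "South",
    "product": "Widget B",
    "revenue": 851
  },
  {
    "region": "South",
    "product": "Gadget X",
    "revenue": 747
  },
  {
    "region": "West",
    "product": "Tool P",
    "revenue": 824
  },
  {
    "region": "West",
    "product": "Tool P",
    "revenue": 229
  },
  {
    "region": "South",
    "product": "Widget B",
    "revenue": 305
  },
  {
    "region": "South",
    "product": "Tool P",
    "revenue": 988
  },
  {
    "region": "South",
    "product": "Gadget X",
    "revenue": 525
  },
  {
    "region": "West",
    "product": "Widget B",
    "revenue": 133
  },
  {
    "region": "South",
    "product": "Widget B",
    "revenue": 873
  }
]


Pivot: region (rows) x product (columns) -> total revenue

     Gadget X      Tool P        Widget B    
South         1776           988          2029  
West             0          1053           133  

Highest: South / Widget B = $2029

South / Widget B = $2029


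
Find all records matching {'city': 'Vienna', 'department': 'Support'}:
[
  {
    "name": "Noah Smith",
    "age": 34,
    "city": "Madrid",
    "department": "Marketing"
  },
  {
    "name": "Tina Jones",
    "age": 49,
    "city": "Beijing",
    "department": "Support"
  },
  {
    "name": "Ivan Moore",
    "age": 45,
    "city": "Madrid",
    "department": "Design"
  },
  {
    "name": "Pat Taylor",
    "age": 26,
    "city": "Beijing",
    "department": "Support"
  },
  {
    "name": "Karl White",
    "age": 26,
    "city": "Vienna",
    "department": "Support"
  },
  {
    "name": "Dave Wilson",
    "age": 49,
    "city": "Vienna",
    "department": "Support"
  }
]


Search criteria: {'city': 'Vienna', 'department': 'Support'}

Checking 6 records:
  Noah Smith: {city: Madrid, department: Marketing}
  Tina Jones: {city: Beijing, department: Support}
  Ivan Moore: {city: Madrid, department: Design}
  Pat Taylor: {city: Beijing, department: Support}
  Karl White: {city: Vienna, department: Support} <-- MATCH
  Dave Wilson: {city: Vienna, department: Support} <-- MATCH

Matches: ["Karl White", "Dave Wilson"]

["Karl White", "Dave Wilson"]


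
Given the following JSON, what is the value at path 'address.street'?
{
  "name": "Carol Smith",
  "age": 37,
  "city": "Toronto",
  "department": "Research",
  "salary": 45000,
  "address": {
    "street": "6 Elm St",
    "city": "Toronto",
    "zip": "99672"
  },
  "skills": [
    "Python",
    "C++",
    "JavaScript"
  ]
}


Query: address.street
Path: address -> street
Value: 6 Elm St

6 Elm St


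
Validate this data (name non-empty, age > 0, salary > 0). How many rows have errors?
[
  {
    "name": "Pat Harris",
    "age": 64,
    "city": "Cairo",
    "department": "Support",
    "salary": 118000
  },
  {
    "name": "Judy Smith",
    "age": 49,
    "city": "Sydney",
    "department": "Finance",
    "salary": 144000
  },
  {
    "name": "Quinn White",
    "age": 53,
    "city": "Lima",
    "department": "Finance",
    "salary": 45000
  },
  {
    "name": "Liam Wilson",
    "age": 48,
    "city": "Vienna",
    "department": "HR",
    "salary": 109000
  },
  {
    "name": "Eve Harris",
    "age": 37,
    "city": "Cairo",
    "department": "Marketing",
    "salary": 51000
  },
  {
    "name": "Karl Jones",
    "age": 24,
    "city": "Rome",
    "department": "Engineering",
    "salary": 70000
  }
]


Validating 6 records:
Rules: name non-empty, age > 0, salary > 0

  Row 1 (Pat Harris): OK
  Row 2 (Judy Smith): OK
  Row 3 (Quinn White): OK
  Row 4 (Liam Wilson): OK
  Row 5 (Eve Harris): OK
  Row 6 (Karl Jones): OK

Total errors: 0

0 errors


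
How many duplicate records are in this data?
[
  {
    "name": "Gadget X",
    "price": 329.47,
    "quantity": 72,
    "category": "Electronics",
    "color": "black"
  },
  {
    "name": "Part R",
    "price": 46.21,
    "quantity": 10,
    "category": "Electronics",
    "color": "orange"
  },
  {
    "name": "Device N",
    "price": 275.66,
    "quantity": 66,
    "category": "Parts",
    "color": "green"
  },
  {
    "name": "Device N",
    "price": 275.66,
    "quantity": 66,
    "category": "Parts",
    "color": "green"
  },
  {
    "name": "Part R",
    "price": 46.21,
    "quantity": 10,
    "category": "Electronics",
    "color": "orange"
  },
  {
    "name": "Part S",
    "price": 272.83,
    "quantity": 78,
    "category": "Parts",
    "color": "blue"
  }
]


Checking 6 records for duplicates:

  Row 1: Gadget X ($329.47, qty 72)
  Row 2: Part R ($46.21, qty 10)
  Row 3: Device N ($275.66, qty 66)
  Row 4: Device N ($275.66, qty 66) <-- DUPLICATE
  Row 5: Part R ($46.21, qty 10) <-- DUPLICATE
  Row 6: Part S ($272.83, qty 78)

Duplicates found: 2
Unique records: 4

2 duplicates, 4 unique


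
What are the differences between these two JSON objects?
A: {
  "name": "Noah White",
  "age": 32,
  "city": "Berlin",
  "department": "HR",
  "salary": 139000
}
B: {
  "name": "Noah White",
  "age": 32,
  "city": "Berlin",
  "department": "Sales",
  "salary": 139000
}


Comparing each field (in key order):
  name: same
  age: same
  city: same
  department: DIFFERENT
  salary: same
Differences:
  department: HR -> Sales

1 field(s) changed

1 change: department


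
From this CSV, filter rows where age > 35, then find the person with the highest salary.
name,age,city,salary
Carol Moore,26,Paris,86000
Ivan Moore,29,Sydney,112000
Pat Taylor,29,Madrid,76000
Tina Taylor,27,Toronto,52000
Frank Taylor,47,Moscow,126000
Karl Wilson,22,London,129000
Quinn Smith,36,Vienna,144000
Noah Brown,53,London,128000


Filter: age > 35
Sort by: salary (descending)

Filtered records (3):
  Quinn Smith, age 36, salary $144000
  Noah Brown, age 53, salary $128000
  Frank Taylor, age 47, salary $126000

Highest salary: Quinn Smith ($144000)

Quinn Smith


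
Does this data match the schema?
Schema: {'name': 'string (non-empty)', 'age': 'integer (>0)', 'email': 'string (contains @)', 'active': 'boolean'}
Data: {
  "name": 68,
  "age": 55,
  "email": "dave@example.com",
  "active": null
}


Validating each field against schema:
  name: FAIL (68 is not a string)
  age: OK (positive integer)
  email: OK (string with @)
  active: FAIL (null is not a boolean)

Result: INVALID (2 errors: name, active)

INVALID (2 errors: name, active)


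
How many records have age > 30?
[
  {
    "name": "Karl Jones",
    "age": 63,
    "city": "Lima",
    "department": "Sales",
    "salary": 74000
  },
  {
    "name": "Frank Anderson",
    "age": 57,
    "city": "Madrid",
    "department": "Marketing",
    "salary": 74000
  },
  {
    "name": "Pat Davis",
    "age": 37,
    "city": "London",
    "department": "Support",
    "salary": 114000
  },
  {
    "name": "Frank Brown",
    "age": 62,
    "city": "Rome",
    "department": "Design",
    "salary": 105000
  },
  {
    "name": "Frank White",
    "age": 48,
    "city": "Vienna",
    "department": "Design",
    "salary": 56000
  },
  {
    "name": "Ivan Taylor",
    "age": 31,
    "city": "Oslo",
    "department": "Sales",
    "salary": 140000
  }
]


Data: 6 records
Condition: age > 30

Checking each record:
  Karl Jones: 63 MATCH
  Frank Anderson: 57 MATCH
  Pat Davis: 37 MATCH
  Frank Brown: 62 MATCH
  Frank White: 48 MATCH
  Ivan Taylor: 31 MATCH

Count: 6

6


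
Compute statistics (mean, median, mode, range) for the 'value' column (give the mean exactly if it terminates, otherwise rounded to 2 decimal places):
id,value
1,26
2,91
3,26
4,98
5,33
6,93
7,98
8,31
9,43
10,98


Data: [26, 91, 26, 98, 33, 93, 98, 31, 43, 98]
Count: 10
Sum: 637
Mean: 637/10 = 63.7
Sorted: [26, 26, 31, 33, 43, 91, 93, 98, 98, 98]
Median: 67.0
Mode: 98 (3 times)
Range: 98 - 26 = 72
Min: 26, Max: 98

mean=63.7, median=67.0, mode=98, range=72


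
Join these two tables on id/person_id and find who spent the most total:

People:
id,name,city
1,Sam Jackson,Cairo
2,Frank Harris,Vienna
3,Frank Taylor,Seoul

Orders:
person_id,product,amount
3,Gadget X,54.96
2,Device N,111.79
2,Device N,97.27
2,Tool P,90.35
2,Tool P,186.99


Join on: people.id = orders.person_id

Joined rows:
  Frank Taylor (Seoul) bought Gadget X for $54.96
  Frank Harris (Vienna) bought Device N for $111.79
  Frank Harris (Vienna) bought Device N for $97.27
  Frank Harris (Vienna) bought Tool P for $90.35
  Frank Harris (Vienna) bought Tool P for $186.99

Total per person:
  Frank Harris: $486.40
  Frank Taylor: $54.96

Top spender: Frank Harris ($486.40)

Frank Harris ($486.40)


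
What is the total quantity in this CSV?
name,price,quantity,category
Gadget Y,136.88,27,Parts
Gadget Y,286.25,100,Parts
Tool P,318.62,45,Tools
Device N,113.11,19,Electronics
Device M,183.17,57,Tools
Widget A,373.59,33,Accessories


Computing total quantity:
Values: [27, 100, 45, 19, 57, 33]
Sum = 281

281


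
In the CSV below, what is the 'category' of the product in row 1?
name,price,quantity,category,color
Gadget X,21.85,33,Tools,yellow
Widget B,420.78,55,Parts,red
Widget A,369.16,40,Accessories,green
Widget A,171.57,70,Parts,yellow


Query: Row 1 ('Gadget X'), column 'category'
Value: Tools

Tools


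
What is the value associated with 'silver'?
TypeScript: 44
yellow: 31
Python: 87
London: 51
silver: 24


Looking up key 'silver'
Value: 24

24


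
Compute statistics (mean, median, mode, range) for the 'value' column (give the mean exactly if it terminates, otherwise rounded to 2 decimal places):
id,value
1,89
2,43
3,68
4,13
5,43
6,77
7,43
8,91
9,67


Data: [89, 43, 68, 13, 43, 77, 43, 91, 67]
Count: 9
Sum: 534
Mean: 534/9 ≈ 59.33 (rounded to 2 decimal places)
Sorted: [13, 43, 43, 43, 67, 68, 77, 89, 91]
Median: 67.0
Mode: 43 (3 times)
Range: 91 - 13 = 78
Min: 13, Max: 91

mean≈59.33, median=67.0, mode=43, range=78


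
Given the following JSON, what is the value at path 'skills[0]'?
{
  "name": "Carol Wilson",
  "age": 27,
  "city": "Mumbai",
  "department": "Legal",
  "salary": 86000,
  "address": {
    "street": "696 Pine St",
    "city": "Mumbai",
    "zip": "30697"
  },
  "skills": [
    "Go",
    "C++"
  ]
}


Query: skills[0]
Path: skills -> first element
Value: Go

Go


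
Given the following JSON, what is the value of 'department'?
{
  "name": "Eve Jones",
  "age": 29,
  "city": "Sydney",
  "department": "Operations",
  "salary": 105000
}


Looking up field 'department'
Value: Operations

Operations


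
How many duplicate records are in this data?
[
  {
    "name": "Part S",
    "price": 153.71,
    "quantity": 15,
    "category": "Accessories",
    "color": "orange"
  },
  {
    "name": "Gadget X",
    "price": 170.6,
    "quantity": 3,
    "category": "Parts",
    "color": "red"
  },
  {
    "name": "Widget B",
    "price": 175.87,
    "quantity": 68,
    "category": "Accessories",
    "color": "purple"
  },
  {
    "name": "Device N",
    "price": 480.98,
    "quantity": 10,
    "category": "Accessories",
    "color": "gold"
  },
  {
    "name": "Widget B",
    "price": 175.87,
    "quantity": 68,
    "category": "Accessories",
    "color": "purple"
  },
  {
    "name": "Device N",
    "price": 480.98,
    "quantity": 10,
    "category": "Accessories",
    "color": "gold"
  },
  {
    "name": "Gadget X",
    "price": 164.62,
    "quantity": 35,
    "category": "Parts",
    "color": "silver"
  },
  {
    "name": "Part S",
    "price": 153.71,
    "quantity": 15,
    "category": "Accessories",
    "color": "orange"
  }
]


Checking 8 records for duplicates:

  Row 1: Part S ($153.71, qty 15)
  Row 2: Gadget X ($170.6, qty 3)
  Row 3: Widget B ($175.87, qty 68)
  Row 4: Device N ($480.98, qty 10)
  Row 5: Widget B ($175.87, qty 68) <-- DUPLICATE
  Row 6: Device N ($480.98, qty 10) <-- DUPLICATE
  Row 7: Gadget X ($164.62, qty 35)
  Row 8: Part S ($153.71, qty 15) <-- DUPLICATE

Duplicates found: 3
Unique records: 5

3 duplicates, 5 unique
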